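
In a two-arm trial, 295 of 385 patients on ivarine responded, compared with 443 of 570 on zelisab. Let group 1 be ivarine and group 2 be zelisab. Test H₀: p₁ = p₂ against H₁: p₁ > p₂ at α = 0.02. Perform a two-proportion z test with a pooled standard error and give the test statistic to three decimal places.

p̂₁ = 295/385 = 0.766234, p̂₂ = 443/570 = 0.777193.
Pooled p̂ = (295+443)/(385+570) = 738/955 = 0.772775.
SE = √(p̂(1−p̂)(1/n₁+1/n₂)) = √(0.772775·0.227225·0.00435179) = √(0.000764147) = 0.027643.
z = (0.766234 − 0.777193)/0.027643 = -0.010959/0.027643 = -0.396.
p-value = P(Z > -0.396) ≈ 0.6541, so at α = 0.02 we fail to reject H₀.

z = -0.396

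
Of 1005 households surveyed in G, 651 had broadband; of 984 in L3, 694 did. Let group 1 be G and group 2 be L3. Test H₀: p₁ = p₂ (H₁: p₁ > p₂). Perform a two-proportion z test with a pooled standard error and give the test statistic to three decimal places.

z = -2.741

p̂₁ = 651/1005 = 0.647761, p̂₂ = 694/984 = 0.705285.
Pooled p̂ = (651+694)/(1005+984) = 1345/1989 = 0.676219.
SE = √(0.218947 × 0.00201129) = 0.020985.
z = (0.647761 − 0.705285)/0.020985 = -0.057524/0.020985 = -2.741.
p-value = P(Z > -2.741) ≈ 0.9969.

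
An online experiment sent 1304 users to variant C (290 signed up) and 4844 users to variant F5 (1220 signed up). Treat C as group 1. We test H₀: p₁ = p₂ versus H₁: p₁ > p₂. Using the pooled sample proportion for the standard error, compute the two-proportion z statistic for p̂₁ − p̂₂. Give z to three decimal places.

z = -2.194

p̂₁ = 290/1304 ≈ 0.22239, p̂₂ = 1220/4844 ≈ 0.25186.
Pooled p̂ = (290+1220)/(1304+4844) = 1510/6148 = 0.24561.
SE = √(0.185285 × 0.000973312) = 0.01343.
z = (0.22239 − 0.25186)/0.01343 = -0.02947/0.01343 = -2.194.
p-value = P(Z > -2.194) ≈ 0.9859.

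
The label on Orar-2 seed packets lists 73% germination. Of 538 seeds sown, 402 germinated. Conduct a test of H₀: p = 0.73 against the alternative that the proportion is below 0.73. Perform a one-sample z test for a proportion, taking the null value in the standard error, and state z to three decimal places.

p̂ = 402/538 ≈ 0.74721.
Standard error under H₀: √(0.73×0.27/538) = 0.01914.
z = (0.74721 − 0.73)/0.01914 = 0.01721/0.01914 = 0.899.
p-value = P(Z < 0.899) ≈ 0.8157.

z = 0.899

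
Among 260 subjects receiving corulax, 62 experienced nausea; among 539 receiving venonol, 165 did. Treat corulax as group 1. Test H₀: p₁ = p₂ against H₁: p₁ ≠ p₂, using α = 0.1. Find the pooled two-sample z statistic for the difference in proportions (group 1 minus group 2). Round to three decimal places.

z = -1.987

p̂₁ = 62/260 ≈ 0.23846, p̂₂ = 165/539 ≈ 0.30612.
Pooled p̂ = (62+165)/(260+539) = 227/799 = 0.28411.
SE = √(p̂(1−p̂)(1/n₁+1/n₂)) = √(0.28411·0.71589·0.00570144) = √(0.00115961) = 0.03405.
z = (0.23846 − 0.30612)/0.03405 = -0.06766/0.03405 = -1.987.
p-value = 2·P(Z > 1.987) ≈ 0.0469. With α = 0.1, reject H₀.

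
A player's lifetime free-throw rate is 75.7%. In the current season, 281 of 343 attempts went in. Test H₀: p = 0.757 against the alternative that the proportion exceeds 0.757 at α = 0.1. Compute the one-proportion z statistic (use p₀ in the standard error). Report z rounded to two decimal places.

p̂ = 281/343 ≈ 0.81924.
Under H₀, SE = √(0.757·0.243/343) = √(0.0005363) = 0.02316.
z = (0.81924 − 0.757)/0.02316 = 0.06224/0.02316 = 2.69.
p-value = P(Z > 2.688) ≈ 0.0036; since p < α = 0.1, reject H₀.

z = 2.69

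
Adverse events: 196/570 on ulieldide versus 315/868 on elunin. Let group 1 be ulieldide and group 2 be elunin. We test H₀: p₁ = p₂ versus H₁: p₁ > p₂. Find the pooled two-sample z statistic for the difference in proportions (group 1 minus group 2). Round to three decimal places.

z = -0.738

p̂₁ = 196/570 = 0.34386, p̂₂ = 315/868 = 0.36290.
Pooled p̂ = (196+315)/(570+868) = 511/1438 = 0.35535.
SE = √(p̂(1−p̂)(1/n₁+1/n₂)) = √(0.35535·0.64465·0.00290646) = √(0.000665805) = 0.02580.
z = (0.34386 − 0.36290)/0.02580 = -0.01904/0.02580 = -0.738.
p-value = P(Z > -0.738) ≈ 0.7698.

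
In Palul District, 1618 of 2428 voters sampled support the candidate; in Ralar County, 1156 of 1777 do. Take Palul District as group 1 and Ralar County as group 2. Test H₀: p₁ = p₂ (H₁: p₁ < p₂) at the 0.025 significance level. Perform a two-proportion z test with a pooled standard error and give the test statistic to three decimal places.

p̂₁ = 1618/2428 ≈ 0.66639, p̂₂ = 1156/1777 ≈ 0.65053.
Pooled p̂ = (1618+1156)/(2428+1777) = 2774/4205 = 0.65969.
SE = √(p̂(1−p̂)(1/n₁+1/n₂)) = √(0.65969·0.34031·0.000974608) = √(0.000218798) = 0.01479.
z = (0.66639 − 0.65053)/0.01479 = 0.01586/0.01479 = 1.072.
p-value = P(Z < 1.072) ≈ 0.8581, so at α = 0.025 we fail to reject H₀.

z = 1.072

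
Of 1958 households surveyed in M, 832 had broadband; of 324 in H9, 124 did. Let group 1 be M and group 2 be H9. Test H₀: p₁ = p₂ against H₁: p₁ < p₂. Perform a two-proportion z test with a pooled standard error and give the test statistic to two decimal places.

z = 1.43

p̂₁ = 832/1958 = 0.4249, p̂₂ = 124/324 = 0.3827.
Pooled p̂ = (832+124)/(1958+324) = 956/2282 = 0.4189.
SE = √(0.243428 × 0.00359714) = 0.0296.
z = (0.4249 − 0.3827)/0.0296 = 0.0422/0.0296 = 1.43.
p-value = P(Z < 1.426) ≈ 0.9231.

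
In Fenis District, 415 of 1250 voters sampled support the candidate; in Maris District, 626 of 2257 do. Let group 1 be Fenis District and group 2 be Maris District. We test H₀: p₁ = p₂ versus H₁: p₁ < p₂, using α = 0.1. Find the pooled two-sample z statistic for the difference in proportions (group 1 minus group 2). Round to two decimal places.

p̂₁ = 415/1250 = 0.3320, p̂₂ = 626/2257 = 0.2774.
Pooled p̂ = (415+626)/(1250+2257) = 1041/3507 = 0.2968.
SE = √(0.208724 × 0.00124307) = 0.0161.
z = (0.3320 − 0.2774)/0.0161 = 0.0546/0.0161 = 3.39.
p-value = P(Z < 3.392) ≈ 0.9997, so at α = 0.1 we fail to reject H₀.

z = 3.39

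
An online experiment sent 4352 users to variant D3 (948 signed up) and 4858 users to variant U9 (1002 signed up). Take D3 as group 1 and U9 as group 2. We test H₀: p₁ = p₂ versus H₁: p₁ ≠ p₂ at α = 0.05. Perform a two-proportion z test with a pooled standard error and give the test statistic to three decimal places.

z = 1.357

p̂₁ = 948/4352 = 0.217831, p̂₂ = 1002/4858 = 0.206258.
Pooled p̂ = (948+1002)/(4352+4858) = 1950/9210 = 0.211726.
SE = √(p̂(1−p̂)(1/n₁+1/n₂)) = √(0.211726·0.788274·0.000435625) = √(7.27052e-05) = 0.008527.
z = (0.217831 − 0.206258)/0.008527 = 0.011573/0.008527 = 1.357.
Two-sided p-value ≈ 2·Φ(−1.357) = 0.1747, so at α = 0.05 we fail to reject H₀.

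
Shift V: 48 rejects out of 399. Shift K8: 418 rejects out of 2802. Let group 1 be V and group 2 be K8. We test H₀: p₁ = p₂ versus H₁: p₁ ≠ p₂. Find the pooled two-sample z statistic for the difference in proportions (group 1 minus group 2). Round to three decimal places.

z = -1.530

p̂₁ = 48/399 = 0.12030, p̂₂ = 418/2802 = 0.14918.
Pooled p̂ = (48+418)/(399+2802) = 466/3201 = 0.14558.
SE = √(p̂(1−p̂)(1/n₁+1/n₂)) = √(0.14558·0.85442·0.00286315) = √(0.000356137) = 0.01887.
z = (0.12030 − 0.14918)/0.01887 = -0.02888/0.01887 = -1.530.
p-value = 2·P(Z > 1.530) ≈ 0.1260.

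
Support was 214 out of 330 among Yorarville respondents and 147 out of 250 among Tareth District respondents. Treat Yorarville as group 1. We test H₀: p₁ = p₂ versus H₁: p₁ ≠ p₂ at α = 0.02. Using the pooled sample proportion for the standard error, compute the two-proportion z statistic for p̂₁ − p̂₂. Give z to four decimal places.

p̂₁ = 214/330 ≈ 0.648485, p̂₂ = 147/250 ≈ 0.588000.
Pooled p̂ = (214+147)/(330+250) = 361/580 = 0.622414.
SE = √(p̂(1−p̂)(1/n₁+1/n₂)) = √(0.622414·0.377586·0.0070303) = √(0.00165223) = 0.040648.
z = (0.648485 − 0.588000)/0.040648 = 0.060485/0.040648 = 1.4880.
p-value = 2·P(Z > 1.488) ≈ 0.1367. With α = 0.02, fail to reject H₀.

z = 1.4880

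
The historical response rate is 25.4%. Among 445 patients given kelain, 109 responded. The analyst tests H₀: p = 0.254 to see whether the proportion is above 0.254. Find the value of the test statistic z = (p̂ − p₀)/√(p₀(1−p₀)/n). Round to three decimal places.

p̂ = 109/445 ≈ 0.24494.
SE = √(p₀(1−p₀)/n) = √(0.18948/445) = 0.02064.
z = (0.24494 − 0.254)/0.02064 = -0.00906/0.02064 = -0.439.
p-value = P(Z > -0.439) ≈ 0.6696.

z = -0.439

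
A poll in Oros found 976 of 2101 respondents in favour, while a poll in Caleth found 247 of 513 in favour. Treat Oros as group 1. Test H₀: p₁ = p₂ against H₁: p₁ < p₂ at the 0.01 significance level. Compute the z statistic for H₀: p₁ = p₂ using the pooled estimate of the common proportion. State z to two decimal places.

z = -0.69

p̂₁ = 976/2101 = 0.4645, p̂₂ = 247/513 = 0.4815.
Pooled p̂ = (976+247)/(2101+513) = 1223/2614 = 0.4679.
SE = √(p̂(1−p̂)(1/n₁+1/n₂)) = √(0.4679·0.5321·0.00242528) = √(0.000603816) = 0.0246.
z = (0.4645 − 0.4815)/0.0246 = -0.0170/0.0246 = -0.69.
p-value = P(Z < -0.689) ≈ 0.2453, so at α = 0.01 we fail to reject H₀.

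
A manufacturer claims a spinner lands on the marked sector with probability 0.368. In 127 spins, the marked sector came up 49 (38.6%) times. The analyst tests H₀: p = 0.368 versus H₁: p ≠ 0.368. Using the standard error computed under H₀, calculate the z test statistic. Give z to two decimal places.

z = 0.42

p̂ = 49/127 ≈ 0.3858.
Under H₀, SE = √(0.368·0.632/127) = √(0.00183131) = 0.0428.
z = (0.3858 − 0.368)/0.0428 = 0.0178/0.0428 = 0.42.
p-value = 2·P(Z > 0.417) ≈ 0.6770.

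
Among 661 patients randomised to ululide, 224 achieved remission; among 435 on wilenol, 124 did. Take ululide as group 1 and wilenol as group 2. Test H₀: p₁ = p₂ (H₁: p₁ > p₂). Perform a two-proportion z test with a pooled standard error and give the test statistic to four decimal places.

z = 1.8727

p̂₁ = 224/661 = 0.3388805, p̂₂ = 124/435 = 0.2850575.
Pooled p̂ = (224+124)/(661+435) = 348/1096 = 0.3175182.
SE = √(p̂(1−p̂)(1/n₁+1/n₂)) = √(0.3175182·0.6824818·0.00381171) = √(0.000825999) = 0.0287402.
z = (0.3388805 − 0.2850575)/0.0287402 = 0.0538230/0.0287402 = 1.8727.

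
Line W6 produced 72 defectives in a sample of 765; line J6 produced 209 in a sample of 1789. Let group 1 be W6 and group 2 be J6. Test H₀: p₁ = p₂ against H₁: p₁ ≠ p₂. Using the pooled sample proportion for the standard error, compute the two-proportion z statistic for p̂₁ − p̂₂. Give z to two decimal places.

z = -1.68

p̂₁ = 72/765 ≈ 0.0941, p̂₂ = 209/1789 ≈ 0.1168.
Pooled p̂ = (72+209)/(765+1789) = 281/2554 = 0.1100.
SE = √(p̂(1−p̂)(1/n₁+1/n₂)) = √(0.1100·0.8900·0.00186616) = √(0.000182731) = 0.0135.
z = (0.0941 − 0.1168)/0.0135 = -0.0227/0.0135 = -1.68.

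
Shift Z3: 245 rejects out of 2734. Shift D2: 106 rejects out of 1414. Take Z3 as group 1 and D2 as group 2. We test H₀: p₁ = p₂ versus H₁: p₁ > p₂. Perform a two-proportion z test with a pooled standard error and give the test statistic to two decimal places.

z = 1.61

p̂₁ = 245/2734 ≈ 0.08961, p̂₂ = 106/1414 ≈ 0.07496.
Pooled p̂ = (245+106)/(2734+1414) = 351/4148 = 0.08462.
SE = √(0.0774587 × 0.00107298) = 0.00912.
z = (0.08961 − 0.07496)/0.00912 = 0.01465/0.00912 = 1.61.
p-value = P(Z > 1.607) ≈ 0.0541.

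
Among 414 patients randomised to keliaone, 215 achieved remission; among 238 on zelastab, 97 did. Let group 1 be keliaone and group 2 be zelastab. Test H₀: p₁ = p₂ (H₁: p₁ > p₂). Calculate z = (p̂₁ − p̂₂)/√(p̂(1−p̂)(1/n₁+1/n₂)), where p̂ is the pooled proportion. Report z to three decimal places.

p̂₁ = 215/414 = 0.51932, p̂₂ = 97/238 = 0.40756.
Pooled p̂ = (215+97)/(414+238) = 312/652 = 0.47853.
SE = √(0.249539 × 0.00661714) = 0.04064.
z = (0.51932 − 0.40756)/0.04064 = 0.11176/0.04064 = 2.750.
p-value = P(Z > 2.750) ≈ 0.0030.

z = 2.750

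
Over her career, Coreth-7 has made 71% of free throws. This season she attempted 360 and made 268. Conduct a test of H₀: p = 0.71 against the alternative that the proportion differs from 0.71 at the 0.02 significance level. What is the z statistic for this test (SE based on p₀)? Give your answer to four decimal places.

p̂ = 268/360 ≈ 0.744444.
SE = √(p₀(1−p₀)/n) = √(0.2059/360) = 0.023915.
z = (0.744444 − 0.71)/0.023915 = 0.034444/0.023915 = 1.4403.
Two-sided p-value ≈ 2·Φ(−1.440) = 0.1498, so at α = 0.02 we fail to reject H₀.

z = 1.4403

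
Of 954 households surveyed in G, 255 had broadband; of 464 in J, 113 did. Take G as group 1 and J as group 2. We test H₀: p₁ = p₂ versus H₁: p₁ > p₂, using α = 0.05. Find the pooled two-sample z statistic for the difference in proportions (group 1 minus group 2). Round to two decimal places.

p̂₁ = 255/954 = 0.2673, p̂₂ = 113/464 = 0.2435.
Pooled p̂ = (255+113)/(954+464) = 368/1418 = 0.2595.
SE = √(0.19217 × 0.00320339) = 0.0248.
z = (0.2673 − 0.2435)/0.0248 = 0.0238/0.0248 = 0.96.
p-value = P(Z > 0.958) ≈ 0.1691; since p > α = 0.05, fail to reject H₀.

z = 0.96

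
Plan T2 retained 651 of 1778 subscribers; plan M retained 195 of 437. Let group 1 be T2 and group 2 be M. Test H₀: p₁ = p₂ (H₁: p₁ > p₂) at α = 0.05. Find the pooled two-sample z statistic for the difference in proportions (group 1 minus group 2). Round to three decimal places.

z = -3.087

p̂₁ = 651/1778 = 0.36614, p̂₂ = 195/437 = 0.44622.
Pooled p̂ = (651+195)/(1778+437) = 846/2215 = 0.38194.
SE = √(0.236062 × 0.00285076) = 0.02594.
z = (0.36614 − 0.44622)/0.02594 = -0.08008/0.02594 = -3.087.
p-value = P(Z > -3.087) ≈ 0.9990. With α = 0.05, fail to reject H₀.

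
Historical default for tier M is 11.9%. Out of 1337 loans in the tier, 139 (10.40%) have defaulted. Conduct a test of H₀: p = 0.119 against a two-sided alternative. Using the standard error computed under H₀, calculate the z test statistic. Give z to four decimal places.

z = -1.6980

p̂ = 139/1337 = 0.103964.
Standard error under H₀: √(0.119×0.881/1337) = 0.008855.
z = (0.103964 − 0.119)/0.008855 = -0.015036/0.008855 = -1.6980.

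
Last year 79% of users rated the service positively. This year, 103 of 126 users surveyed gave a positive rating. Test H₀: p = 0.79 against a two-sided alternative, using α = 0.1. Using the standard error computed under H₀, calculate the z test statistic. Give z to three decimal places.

p̂ = 103/126 = 0.81746.
Under H₀, SE = √(0.79·0.21/126) = √(0.00131667) = 0.03629.
z = (0.81746 − 0.79)/0.03629 = 0.02746/0.03629 = 0.757.
p-value = 2·P(Z > 0.757) ≈ 0.4492; since p > α = 0.1, fail to reject H₀.

z = 0.757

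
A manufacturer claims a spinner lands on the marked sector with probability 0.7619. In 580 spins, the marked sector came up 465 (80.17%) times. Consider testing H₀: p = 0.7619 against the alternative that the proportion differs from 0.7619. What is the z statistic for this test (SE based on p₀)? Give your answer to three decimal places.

p̂ = 465/580 ≈ 0.801724.
Under H₀, SE = √(0.7619·0.2381/580) = √(0.000312773) = 0.017685.
z = (0.801724 − 0.7619)/0.017685 = 0.039824/0.017685 = 2.252.
p-value = 2·P(Z > 2.252) ≈ 0.0243.

z = 2.252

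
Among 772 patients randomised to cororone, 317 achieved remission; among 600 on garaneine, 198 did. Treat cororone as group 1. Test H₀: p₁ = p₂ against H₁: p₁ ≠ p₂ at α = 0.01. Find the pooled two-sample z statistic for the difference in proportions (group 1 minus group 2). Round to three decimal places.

z = 3.059

p̂₁ = 317/772 = 0.410622, p̂₂ = 198/600 = 0.330000.
Pooled p̂ = (317+198)/(772+600) = 515/1372 = 0.375364.
SE = √(p̂(1−p̂)(1/n₁+1/n₂)) = √(0.375364·0.624636·0.002962) = √(0.000694489) = 0.026353.
z = (0.410622 − 0.330000)/0.026353 = 0.080622/0.026353 = 3.059.
p-value = 2·P(Z > 3.059) ≈ 0.0022, so at α = 0.01 we reject H₀.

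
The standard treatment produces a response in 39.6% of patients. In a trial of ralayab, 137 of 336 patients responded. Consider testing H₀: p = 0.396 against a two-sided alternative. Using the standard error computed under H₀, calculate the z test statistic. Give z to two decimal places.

p̂ = 137/336 ≈ 0.4077.
SE = √(p₀(1−p₀)/n) = √(0.23918/336) = 0.0267.
z = (0.4077 − 0.396)/0.0267 = 0.0117/0.0267 = 0.44.

z = 0.44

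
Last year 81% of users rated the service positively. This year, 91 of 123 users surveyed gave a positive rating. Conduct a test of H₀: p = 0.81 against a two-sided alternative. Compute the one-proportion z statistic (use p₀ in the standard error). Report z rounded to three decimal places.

p̂ = 91/123 = 0.73984.
Standard error under H₀: √(0.81×0.19/123) = 0.03537.
z = (0.73984 − 0.81)/0.03537 = -0.07016/0.03537 = -1.984.
Two-sided p-value ≈ 2·Φ(−1.984) = 0.0473.

z = -1.984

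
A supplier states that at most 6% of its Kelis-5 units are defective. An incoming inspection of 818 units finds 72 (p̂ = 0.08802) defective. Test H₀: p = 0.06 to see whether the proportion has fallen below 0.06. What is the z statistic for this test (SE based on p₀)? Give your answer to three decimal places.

p̂ = 72/818 ≈ 0.088020.
Under H₀, SE = √(0.06·0.94/818) = √(6.89487e-05) = 0.008304.
z = (0.088020 − 0.06)/0.008304 = 0.028020/0.008304 = 3.374.
p-value = P(Z < 3.374) ≈ 0.9996.

z = 3.374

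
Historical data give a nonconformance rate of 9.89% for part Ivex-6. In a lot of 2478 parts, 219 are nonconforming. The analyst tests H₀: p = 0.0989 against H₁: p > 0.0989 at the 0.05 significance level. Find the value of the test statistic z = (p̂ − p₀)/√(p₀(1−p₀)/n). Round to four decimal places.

z = -1.7546

p̂ = 219/2478 ≈ 0.0883777.
Under H₀, SE = √(0.0989·0.9011/2478) = √(3.5964e-05) = 0.0059970.
z = (0.0883777 − 0.0989)/0.0059970 = -0.0105223/0.0059970 = -1.7546.
p-value = P(Z > -1.755) ≈ 0.9603, so at α = 0.05 we fail to reject H₀.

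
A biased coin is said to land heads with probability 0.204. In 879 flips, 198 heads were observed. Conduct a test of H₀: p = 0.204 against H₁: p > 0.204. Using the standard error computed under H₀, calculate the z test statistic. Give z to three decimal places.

p̂ = 198/879 = 0.22526.
Standard error under H₀: √(0.204×0.796/879) = 0.01359.
z = (0.22526 − 0.204)/0.01359 = 0.02126/0.01359 = 1.564.
p-value = P(Z > 1.564) ≈ 0.0589.

z = 1.564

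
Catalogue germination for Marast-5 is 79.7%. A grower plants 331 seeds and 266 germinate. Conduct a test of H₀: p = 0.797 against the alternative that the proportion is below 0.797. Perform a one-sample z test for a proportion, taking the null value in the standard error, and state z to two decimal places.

p̂ = 266/331 ≈ 0.8036.
SE = √(p₀(1−p₀)/n) = √(0.16179/331) = 0.0221.
z = (0.8036 − 0.797)/0.0221 = 0.0066/0.0221 = 0.30.
p-value = P(Z < 0.300) ≈ 0.6178.

z = 0.30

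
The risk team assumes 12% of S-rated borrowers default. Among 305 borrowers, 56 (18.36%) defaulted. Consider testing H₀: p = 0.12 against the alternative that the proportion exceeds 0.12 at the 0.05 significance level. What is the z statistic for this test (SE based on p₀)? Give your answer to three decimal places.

p̂ = 56/305 ≈ 0.18361.
Standard error under H₀: √(0.12×0.88/305) = 0.01861.
z = (0.18361 − 0.12)/0.01861 = 0.06361/0.01861 = 3.418.
p-value = P(Z > 3.418) ≈ 0.0003. With α = 0.05, reject H₀.

z = 3.418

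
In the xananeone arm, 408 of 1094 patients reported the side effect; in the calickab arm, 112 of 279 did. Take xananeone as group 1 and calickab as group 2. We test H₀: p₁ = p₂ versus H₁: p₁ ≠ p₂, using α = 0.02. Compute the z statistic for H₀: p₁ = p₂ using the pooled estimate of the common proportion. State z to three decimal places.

z = -0.876

p̂₁ = 408/1094 ≈ 0.37294, p̂₂ = 112/279 ≈ 0.40143.
Pooled p̂ = (408+112)/(1094+279) = 520/1373 = 0.37873.
SE = √(p̂(1−p̂)(1/n₁+1/n₂)) = √(0.37873·0.62127·0.00449831) = √(0.00105843) = 0.03253.
z = (0.37294 − 0.40143)/0.03253 = -0.02849/0.03253 = -0.876.
Two-sided p-value ≈ 2·Φ(−0.876) = 0.3812; since p > α = 0.02, fail to reject H₀.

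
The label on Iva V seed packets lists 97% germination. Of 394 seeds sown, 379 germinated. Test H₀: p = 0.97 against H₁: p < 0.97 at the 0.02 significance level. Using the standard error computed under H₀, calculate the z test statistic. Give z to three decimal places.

z = -0.939

p̂ = 379/394 = 0.96193.
SE = √(p₀(1−p₀)/n) = √(0.0291/394) = 0.00859.
z = (0.96193 − 0.97)/0.00859 = -0.00807/0.00859 = -0.939.
p-value = P(Z < -0.939) ≈ 0.1738; since p > α = 0.02, fail to reject H₀.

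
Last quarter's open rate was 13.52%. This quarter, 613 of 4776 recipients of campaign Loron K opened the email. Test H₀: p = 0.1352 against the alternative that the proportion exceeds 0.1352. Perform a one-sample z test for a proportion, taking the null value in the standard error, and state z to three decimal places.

p̂ = 613/4776 ≈ 0.12835.
SE = √(p₀(1−p₀)/n) = √(0.11692/4776) = 0.00495.
z = (0.12835 − 0.1352)/0.00495 = -0.00685/0.00495 = -1.384.

z = -1.384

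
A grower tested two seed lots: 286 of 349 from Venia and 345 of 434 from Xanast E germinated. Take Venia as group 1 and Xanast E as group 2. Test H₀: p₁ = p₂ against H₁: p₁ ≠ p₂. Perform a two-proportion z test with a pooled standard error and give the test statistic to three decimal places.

p̂₁ = 286/349 ≈ 0.81948, p̂₂ = 345/434 ≈ 0.79493.
Pooled p̂ = (286+345)/(349+434) = 631/783 = 0.80587.
SE = √(0.156441 × 0.00516948) = 0.02844.
z = (0.81948 − 0.79493)/0.02844 = 0.02455/0.02844 = 0.863.
Two-sided p-value ≈ 2·Φ(−0.863) = 0.3879.

z = 0.863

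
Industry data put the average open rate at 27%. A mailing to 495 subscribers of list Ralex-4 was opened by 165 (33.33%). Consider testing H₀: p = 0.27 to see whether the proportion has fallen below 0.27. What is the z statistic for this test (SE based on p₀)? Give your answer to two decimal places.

p̂ = 165/495 = 0.33333.
Under H₀, SE = √(0.27·0.73/495) = √(0.000398182) = 0.01995.
z = (0.33333 − 0.27)/0.01995 = 0.06333/0.01995 = 3.17.
p-value = P(Z < 3.174) ≈ 0.9992.

z = 3.17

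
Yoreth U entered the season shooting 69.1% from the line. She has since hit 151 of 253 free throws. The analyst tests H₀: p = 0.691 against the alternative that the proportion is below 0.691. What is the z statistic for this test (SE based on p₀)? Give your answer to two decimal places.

z = -3.24

p̂ = 151/253 ≈ 0.5968.
SE = √(p₀(1−p₀)/n) = √(0.21352/253) = 0.0291.
z = (0.5968 − 0.691)/0.0291 = -0.0942/0.0291 = -3.24.
p-value = P(Z < -3.241) ≈ 0.0006.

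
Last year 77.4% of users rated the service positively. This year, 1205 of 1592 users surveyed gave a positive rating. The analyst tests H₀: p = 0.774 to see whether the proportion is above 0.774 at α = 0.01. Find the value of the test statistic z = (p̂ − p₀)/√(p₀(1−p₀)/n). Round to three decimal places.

z = -1.630

p̂ = 1205/1592 = 0.756910.
Under H₀, SE = √(0.774·0.226/1592) = √(0.000109877) = 0.010482.
z = (0.756910 − 0.774)/0.010482 = -0.017090/0.010482 = -1.630.
p-value = P(Z > -1.630) ≈ 0.9485, so at α = 0.01 we fail to reject H₀.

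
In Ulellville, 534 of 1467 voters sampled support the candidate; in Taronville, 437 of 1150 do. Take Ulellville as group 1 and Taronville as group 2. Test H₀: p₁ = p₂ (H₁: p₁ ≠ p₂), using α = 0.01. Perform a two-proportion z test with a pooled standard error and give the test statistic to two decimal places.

z = -0.84

p̂₁ = 534/1467 ≈ 0.3640, p̂₂ = 437/1150 ≈ 0.3800.
Pooled p̂ = (534+437)/(1467+1150) = 971/2617 = 0.3710.
SE = √(p̂(1−p̂)(1/n₁+1/n₂)) = √(0.3710·0.6290·0.00155123) = √(0.000362007) = 0.0190.
z = (0.3640 − 0.3800)/0.0190 = -0.0160/0.0190 = -0.84.
p-value = 2·P(Z > 0.841) ≈ 0.4006, so at α = 0.01 we fail to reject H₀.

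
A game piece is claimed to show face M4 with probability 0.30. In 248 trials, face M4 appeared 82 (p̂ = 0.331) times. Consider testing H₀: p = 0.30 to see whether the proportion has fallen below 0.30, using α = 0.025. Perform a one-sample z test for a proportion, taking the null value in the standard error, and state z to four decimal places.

p̂ = 82/248 ≈ 0.330645.
Standard error under H₀: √(0.3×0.7/248) = 0.029099.
z = (0.330645 − 0.3)/0.029099 = 0.030645/0.029099 = 1.0531.
p-value = P(Z < 1.053) ≈ 0.8539. With α = 0.025, fail to reject H₀.

z = 1.0531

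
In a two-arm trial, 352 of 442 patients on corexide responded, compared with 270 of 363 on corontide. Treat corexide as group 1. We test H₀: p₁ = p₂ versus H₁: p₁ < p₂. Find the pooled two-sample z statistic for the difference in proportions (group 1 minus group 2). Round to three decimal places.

p̂₁ = 352/442 ≈ 0.79638, p̂₂ = 270/363 ≈ 0.74380.
Pooled p̂ = (352+270)/(442+363) = 622/805 = 0.77267.
SE = √(0.175651 × 0.00501726) = 0.02969.
z = (0.79638 − 0.74380)/0.02969 = 0.05258/0.02969 = 1.771.
p-value = P(Z < 1.771) ≈ 0.9617.

z = 1.771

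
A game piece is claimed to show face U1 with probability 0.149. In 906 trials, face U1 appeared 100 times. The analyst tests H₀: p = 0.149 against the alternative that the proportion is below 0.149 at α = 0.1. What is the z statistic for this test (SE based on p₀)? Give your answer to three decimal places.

p̂ = 100/906 ≈ 0.11038.
Standard error under H₀: √(0.149×0.851/906) = 0.01183.
z = (0.11038 − 0.149)/0.01183 = -0.03862/0.01183 = -3.265.
p-value = P(Z < -3.265) ≈ 0.0005. With α = 0.1, reject H₀.

z = -3.265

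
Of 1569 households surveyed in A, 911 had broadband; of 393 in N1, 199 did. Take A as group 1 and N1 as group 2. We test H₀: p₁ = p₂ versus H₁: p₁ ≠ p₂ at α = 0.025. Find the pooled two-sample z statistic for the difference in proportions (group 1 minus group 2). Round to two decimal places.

p̂₁ = 911/1569 ≈ 0.58062, p̂₂ = 199/393 ≈ 0.50636.
Pooled p̂ = (911+199)/(1569+393) = 1110/1962 = 0.56575.
SE = √(0.245677 × 0.00318188) = 0.02796.
z = (0.58062 − 0.50636)/0.02796 = 0.07426/0.02796 = 2.66.
p-value = 2·P(Z > 2.656) ≈ 0.0079; since p < α = 0.025, reject H₀.

z = 2.66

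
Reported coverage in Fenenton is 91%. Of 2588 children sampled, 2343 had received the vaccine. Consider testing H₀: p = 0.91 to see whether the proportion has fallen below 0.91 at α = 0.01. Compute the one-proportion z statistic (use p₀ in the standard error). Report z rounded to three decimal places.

z = -0.830

p̂ = 2343/2588 ≈ 0.905332.
Standard error under H₀: √(0.91×0.09/2588) = 0.005625.
z = (0.905332 − 0.91)/0.005625 = -0.004668/0.005625 = -0.830.
p-value = P(Z < -0.830) ≈ 0.2033, so at α = 0.01 we fail to reject H₀.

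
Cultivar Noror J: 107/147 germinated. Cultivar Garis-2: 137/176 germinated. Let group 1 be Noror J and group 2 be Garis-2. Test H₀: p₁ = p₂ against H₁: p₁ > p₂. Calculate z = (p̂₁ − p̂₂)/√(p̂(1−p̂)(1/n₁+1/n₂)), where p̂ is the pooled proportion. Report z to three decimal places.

z = -1.052

p̂₁ = 107/147 = 0.72789, p̂₂ = 137/176 = 0.77841.
Pooled p̂ = (107+137)/(147+176) = 244/323 = 0.75542.
SE = √(0.184762 × 0.0124845) = 0.04803.
z = (0.72789 − 0.77841)/0.04803 = -0.05052/0.04803 = -1.052.
p-value = P(Z > -1.052) ≈ 0.8536.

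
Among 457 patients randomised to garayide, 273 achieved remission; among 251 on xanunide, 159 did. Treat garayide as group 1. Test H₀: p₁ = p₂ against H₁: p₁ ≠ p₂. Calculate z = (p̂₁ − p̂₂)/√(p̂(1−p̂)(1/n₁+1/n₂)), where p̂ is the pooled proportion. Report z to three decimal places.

z = -0.942

p̂₁ = 273/457 = 0.59737, p̂₂ = 159/251 = 0.63347.
Pooled p̂ = (273+159)/(457+251) = 432/708 = 0.61017.
SE = √(0.237863 × 0.00617225) = 0.03832.
z = (0.59737 − 0.63347)/0.03832 = -0.03610/0.03832 = -0.942.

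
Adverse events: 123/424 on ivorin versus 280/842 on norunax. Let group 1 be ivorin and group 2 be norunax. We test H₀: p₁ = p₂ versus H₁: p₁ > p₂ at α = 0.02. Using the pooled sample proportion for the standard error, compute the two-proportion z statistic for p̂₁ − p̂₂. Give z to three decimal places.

p̂₁ = 123/424 = 0.29009, p̂₂ = 280/842 = 0.33254.
Pooled p̂ = (123+280)/(424+842) = 403/1266 = 0.31833.
SE = √(p̂(1−p̂)(1/n₁+1/n₂)) = √(0.31833·0.68167·0.00354614) = √(0.000769492) = 0.02774.
z = (0.29009 − 0.33254)/0.02774 = -0.04245/0.02774 = -1.530.
p-value = P(Z > -1.530) ≈ 0.9370, so at α = 0.02 we fail to reject H₀.

z = -1.530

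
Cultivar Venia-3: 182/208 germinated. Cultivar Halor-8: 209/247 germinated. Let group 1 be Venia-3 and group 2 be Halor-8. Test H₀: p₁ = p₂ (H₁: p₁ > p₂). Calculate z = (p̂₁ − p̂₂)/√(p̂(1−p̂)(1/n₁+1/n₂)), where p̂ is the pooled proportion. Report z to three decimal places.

z = 0.882

p̂₁ = 182/208 ≈ 0.87500, p̂₂ = 209/247 ≈ 0.84615.
Pooled p̂ = (182+209)/(208+247) = 391/455 = 0.85934.
SE = √(0.120874 × 0.00885628) = 0.03272.
z = (0.87500 − 0.84615)/0.03272 = 0.02885/0.03272 = 0.882.
p-value = P(Z > 0.882) ≈ 0.1890.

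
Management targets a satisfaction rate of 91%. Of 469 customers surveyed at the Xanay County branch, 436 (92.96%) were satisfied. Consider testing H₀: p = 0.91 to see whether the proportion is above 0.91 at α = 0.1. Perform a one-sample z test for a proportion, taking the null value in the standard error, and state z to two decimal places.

z = 1.49

p̂ = 436/469 ≈ 0.92964.
Standard error under H₀: √(0.91×0.09/469) = 0.01321.
z = (0.92964 − 0.91)/0.01321 = 0.01964/0.01321 = 1.49.
p-value = P(Z > 1.486) ≈ 0.0686; since p < α = 0.1, reject H₀.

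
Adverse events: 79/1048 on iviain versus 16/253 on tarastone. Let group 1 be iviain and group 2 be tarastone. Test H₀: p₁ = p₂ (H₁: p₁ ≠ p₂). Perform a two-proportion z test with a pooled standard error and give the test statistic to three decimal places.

z = 0.666

p̂₁ = 79/1048 ≈ 0.07538, p̂₂ = 16/253 ≈ 0.06324.
Pooled p̂ = (79+16)/(1048+253) = 95/1301 = 0.07302.
SE = √(0.0676887 × 0.00490677) = 0.01822.
z = (0.07538 − 0.06324)/0.01822 = 0.01214/0.01822 = 0.666.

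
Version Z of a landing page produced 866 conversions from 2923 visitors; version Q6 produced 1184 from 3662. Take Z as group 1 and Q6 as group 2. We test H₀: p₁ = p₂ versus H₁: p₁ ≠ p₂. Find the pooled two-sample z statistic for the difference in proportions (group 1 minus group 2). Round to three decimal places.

z = -2.355

p̂₁ = 866/2923 ≈ 0.296271, p̂₂ = 1184/3662 ≈ 0.323321.
Pooled p̂ = (866+1184)/(2923+3662) = 2050/6585 = 0.311314.
SE = √(p̂(1−p̂)(1/n₁+1/n₂)) = √(0.311314·0.688686·0.000615189) = √(0.000131895) = 0.011485.
z = (0.296271 − 0.323321)/0.011485 = -0.027050/0.011485 = -2.355.
Two-sided p-value ≈ 2·Φ(−2.355) = 0.0185.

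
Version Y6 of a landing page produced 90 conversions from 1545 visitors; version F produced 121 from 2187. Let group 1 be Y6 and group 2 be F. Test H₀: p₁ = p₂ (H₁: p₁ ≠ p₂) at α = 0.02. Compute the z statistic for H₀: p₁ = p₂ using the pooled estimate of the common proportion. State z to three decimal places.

z = 0.381

p̂₁ = 90/1545 = 0.058252, p̂₂ = 121/2187 = 0.055327.
Pooled p̂ = (90+121)/(1545+2187) = 211/3732 = 0.056538.
SE = √(p̂(1−p̂)(1/n₁+1/n₂)) = √(0.056538·0.943462·0.0011045) = √(5.89155e-05) = 0.007676.
z = (0.058252 − 0.055327)/0.007676 = 0.002925/0.007676 = 0.381.
p-value = 2·P(Z > 0.381) ≈ 0.7031. With α = 0.02, fail to reject H₀.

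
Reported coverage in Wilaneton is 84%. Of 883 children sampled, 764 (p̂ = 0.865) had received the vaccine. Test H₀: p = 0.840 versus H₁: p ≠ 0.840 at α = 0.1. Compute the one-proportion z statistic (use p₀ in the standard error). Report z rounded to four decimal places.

z = 2.0452

p̂ = 764/883 ≈ 0.865232.
SE = √(p₀(1−p₀)/n) = √(0.1344/883) = 0.012337.
z = (0.865232 − 0.84)/0.012337 = 0.025232/0.012337 = 2.0452.
p-value = 2·P(Z > 2.045) ≈ 0.0408. With α = 0.1, reject H₀.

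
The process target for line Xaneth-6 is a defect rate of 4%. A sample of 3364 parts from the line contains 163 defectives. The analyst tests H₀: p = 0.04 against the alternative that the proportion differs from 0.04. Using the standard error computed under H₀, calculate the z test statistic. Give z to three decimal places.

z = 2.502

p̂ = 163/3364 ≈ 0.048454.
Standard error under H₀: √(0.04×0.96/3364) = 0.003379.
z = (0.048454 − 0.04)/0.003379 = 0.008454/0.003379 = 2.502.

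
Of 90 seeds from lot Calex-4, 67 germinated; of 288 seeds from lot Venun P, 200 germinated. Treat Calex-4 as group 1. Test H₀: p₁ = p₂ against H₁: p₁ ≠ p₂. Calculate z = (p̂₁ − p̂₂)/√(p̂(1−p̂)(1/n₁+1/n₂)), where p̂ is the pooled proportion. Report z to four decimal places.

z = 0.9091

p̂₁ = 67/90 = 0.744444, p̂₂ = 200/288 = 0.694444.
Pooled p̂ = (67+200)/(90+288) = 267/378 = 0.706349.
SE = √(p̂(1−p̂)(1/n₁+1/n₂)) = √(0.706349·0.293651·0.0145833) = √(0.00302488) = 0.054999.
z = (0.744444 − 0.694444)/0.054999 = 0.050000/0.054999 = 0.9091.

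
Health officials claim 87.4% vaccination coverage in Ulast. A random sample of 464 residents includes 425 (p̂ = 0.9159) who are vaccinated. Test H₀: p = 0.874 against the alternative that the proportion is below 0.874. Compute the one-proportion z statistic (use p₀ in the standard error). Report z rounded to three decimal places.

z = 2.723

p̂ = 425/464 ≈ 0.915948.
Under H₀, SE = √(0.874·0.126/464) = √(0.000237336) = 0.015406.
z = (0.915948 − 0.874)/0.015406 = 0.041948/0.015406 = 2.723.
p-value = P(Z < 2.723) ≈ 0.9968.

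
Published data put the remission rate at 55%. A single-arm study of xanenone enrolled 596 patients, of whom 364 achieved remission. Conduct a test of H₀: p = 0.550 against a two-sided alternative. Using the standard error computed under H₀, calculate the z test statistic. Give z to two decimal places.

p̂ = 364/596 ≈ 0.6107.
Standard error under H₀: √(0.55×0.45/596) = 0.0204.
z = (0.6107 − 0.55)/0.0204 = 0.0607/0.0204 = 2.98.
Two-sided p-value ≈ 2·Φ(−2.981) = 0.0029.

z = 2.98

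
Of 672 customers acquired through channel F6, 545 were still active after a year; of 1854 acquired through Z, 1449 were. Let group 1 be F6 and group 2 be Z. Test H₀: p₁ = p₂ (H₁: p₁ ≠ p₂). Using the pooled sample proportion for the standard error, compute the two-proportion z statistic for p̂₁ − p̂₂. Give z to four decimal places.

p̂₁ = 545/672 = 0.811012, p̂₂ = 1449/1854 = 0.781553.
Pooled p̂ = (545+1449)/(672+1854) = 1994/2526 = 0.789390.
SE = √(0.166253 × 0.00202747) = 0.018360.
z = (0.811012 − 0.781553)/0.018360 = 0.029459/0.018360 = 1.6045.

z = 1.6045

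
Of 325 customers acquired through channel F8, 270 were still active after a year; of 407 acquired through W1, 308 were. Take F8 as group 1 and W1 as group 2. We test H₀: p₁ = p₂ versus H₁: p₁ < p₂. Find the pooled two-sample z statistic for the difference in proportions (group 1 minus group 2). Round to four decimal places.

z = 2.4410

p̂₁ = 270/325 ≈ 0.830769, p̂₂ = 308/407 ≈ 0.756757.
Pooled p̂ = (270+308)/(325+407) = 578/732 = 0.789617.
SE = √(p̂(1−p̂)(1/n₁+1/n₂)) = √(0.789617·0.210383·0.00553393) = √(0.000919305) = 0.030320.
z = (0.830769 − 0.756757)/0.030320 = 0.074012/0.030320 = 2.4410.
p-value = P(Z < 2.441) ≈ 0.9927.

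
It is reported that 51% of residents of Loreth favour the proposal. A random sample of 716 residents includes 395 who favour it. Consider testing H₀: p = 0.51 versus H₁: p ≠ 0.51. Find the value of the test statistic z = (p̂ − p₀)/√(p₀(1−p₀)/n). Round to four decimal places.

p̂ = 395/716 ≈ 0.551676.
Standard error under H₀: √(0.51×0.49/716) = 0.018682.
z = (0.551676 − 0.51)/0.018682 = 0.041676/0.018682 = 2.2308.
Two-sided p-value ≈ 2·Φ(−2.231) = 0.0257.

z = 2.2308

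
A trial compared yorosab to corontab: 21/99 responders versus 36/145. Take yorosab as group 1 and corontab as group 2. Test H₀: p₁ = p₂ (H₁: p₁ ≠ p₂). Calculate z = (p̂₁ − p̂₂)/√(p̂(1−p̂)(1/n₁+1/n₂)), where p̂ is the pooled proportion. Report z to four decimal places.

z = -0.6554

p̂₁ = 21/99 = 0.212121, p̂₂ = 36/145 = 0.248276.
Pooled p̂ = (21+36)/(99+145) = 57/244 = 0.233607.
SE = √(0.179035 × 0.0169976) = 0.055165.
z = (0.212121 − 0.248276)/0.055165 = -0.036155/0.055165 = -0.6554.
Two-sided p-value ≈ 2·Φ(−0.655) = 0.5122.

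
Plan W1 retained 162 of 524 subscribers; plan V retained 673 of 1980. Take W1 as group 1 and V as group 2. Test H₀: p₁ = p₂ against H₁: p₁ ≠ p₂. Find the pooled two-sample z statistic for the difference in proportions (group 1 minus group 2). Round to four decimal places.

p̂₁ = 162/524 ≈ 0.309160, p̂₂ = 673/1980 ≈ 0.339899.
Pooled p̂ = (162+673)/(524+1980) = 835/2504 = 0.333466.
SE = √(p̂(1−p̂)(1/n₁+1/n₂)) = √(0.333466·0.666534·0.00241345) = √(0.000536429) = 0.023161.
z = (0.309160 − 0.339899)/0.023161 = -0.030739/0.023161 = -1.3272.

z = -1.3272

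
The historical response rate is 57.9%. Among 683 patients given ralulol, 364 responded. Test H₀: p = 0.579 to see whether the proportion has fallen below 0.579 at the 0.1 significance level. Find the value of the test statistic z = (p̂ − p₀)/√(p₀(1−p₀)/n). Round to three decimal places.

z = -2.438

p̂ = 364/683 = 0.53294.
SE = √(p₀(1−p₀)/n) = √(0.24376/683) = 0.01889.
z = (0.53294 − 0.579)/0.01889 = -0.04606/0.01889 = -2.438.
p-value = P(Z < -2.438) ≈ 0.0074; since p < α = 0.1, reject H₀.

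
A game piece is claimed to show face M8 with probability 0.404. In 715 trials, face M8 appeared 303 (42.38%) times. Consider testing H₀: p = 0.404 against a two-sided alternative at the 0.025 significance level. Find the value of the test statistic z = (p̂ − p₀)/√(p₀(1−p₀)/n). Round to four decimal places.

p̂ = 303/715 = 0.423776.
Under H₀, SE = √(0.404·0.596/715) = √(0.000336761) = 0.018351.
z = (0.423776 − 0.404)/0.018351 = 0.019776/0.018351 = 1.0777.
p-value = 2·P(Z > 1.078) ≈ 0.2812. With α = 0.025, fail to reject H₀.

z = 1.0777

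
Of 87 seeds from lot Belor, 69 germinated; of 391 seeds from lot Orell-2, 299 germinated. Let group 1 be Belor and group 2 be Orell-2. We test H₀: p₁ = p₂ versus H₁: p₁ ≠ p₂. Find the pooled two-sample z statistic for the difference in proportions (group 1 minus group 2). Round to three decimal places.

z = 0.569

p̂₁ = 69/87 = 0.79310, p̂₂ = 299/391 = 0.76471.
Pooled p̂ = (69+299)/(87+391) = 368/478 = 0.76987.
SE = √(p̂(1−p̂)(1/n₁+1/n₂)) = √(0.76987·0.23013·0.0140518) = √(0.00248953) = 0.04990.
z = (0.79310 − 0.76471)/0.04990 = 0.02839/0.04990 = 0.569.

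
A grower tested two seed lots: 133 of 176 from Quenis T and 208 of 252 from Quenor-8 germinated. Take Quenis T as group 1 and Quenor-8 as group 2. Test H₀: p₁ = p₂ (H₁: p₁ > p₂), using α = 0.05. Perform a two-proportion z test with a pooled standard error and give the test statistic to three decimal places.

z = -1.763

p̂₁ = 133/176 ≈ 0.755682, p̂₂ = 208/252 ≈ 0.825397.
Pooled p̂ = (133+208)/(176+252) = 341/428 = 0.796729.
SE = √(0.161952 × 0.00965007) = 0.039533.
z = (0.755682 − 0.825397)/0.039533 = -0.069715/0.039533 = -1.763.
p-value = P(Z > -1.763) ≈ 0.9611; since p > α = 0.05, fail to reject H₀.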